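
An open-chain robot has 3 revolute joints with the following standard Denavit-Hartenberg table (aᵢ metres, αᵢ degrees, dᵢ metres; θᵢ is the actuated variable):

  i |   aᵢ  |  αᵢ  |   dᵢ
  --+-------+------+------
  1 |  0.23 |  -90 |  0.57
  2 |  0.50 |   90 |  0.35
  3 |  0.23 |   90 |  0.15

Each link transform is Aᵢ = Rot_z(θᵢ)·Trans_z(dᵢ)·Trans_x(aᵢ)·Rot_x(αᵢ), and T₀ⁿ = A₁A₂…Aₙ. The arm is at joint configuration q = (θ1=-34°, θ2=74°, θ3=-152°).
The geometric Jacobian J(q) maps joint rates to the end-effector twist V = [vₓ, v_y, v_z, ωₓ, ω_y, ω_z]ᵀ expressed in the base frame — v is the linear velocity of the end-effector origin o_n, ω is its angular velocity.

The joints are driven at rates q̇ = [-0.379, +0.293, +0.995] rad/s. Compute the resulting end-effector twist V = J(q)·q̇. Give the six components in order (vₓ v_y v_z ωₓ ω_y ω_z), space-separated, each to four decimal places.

o_n = [0.5134, -0.0544, 0.3259]
J₁: ẑ×o_n = [0.0544, 0.5134, -0.0000], ω = ẑ
J2: z=[0.5592, 0.8290, 0.0000] o=[0.1907, -0.1286, 0.5700] → [-0.2023, 0.1365, -0.2260, 0.5592, 0.8290, 0.0000]
J3: z=[0.7969, -0.5375, 0.2756] o=[0.5007, 0.0845, 0.0894] → [-0.0889, -0.1850, -0.1038, 0.7969, -0.5375, 0.2756]
V = J·q̇ = [-0.1683, -0.3387, -0.1695, 0.9568, -0.2919, -0.1047]

-0.1683 -0.3387 -0.1695 0.9568 -0.2919 -0.1047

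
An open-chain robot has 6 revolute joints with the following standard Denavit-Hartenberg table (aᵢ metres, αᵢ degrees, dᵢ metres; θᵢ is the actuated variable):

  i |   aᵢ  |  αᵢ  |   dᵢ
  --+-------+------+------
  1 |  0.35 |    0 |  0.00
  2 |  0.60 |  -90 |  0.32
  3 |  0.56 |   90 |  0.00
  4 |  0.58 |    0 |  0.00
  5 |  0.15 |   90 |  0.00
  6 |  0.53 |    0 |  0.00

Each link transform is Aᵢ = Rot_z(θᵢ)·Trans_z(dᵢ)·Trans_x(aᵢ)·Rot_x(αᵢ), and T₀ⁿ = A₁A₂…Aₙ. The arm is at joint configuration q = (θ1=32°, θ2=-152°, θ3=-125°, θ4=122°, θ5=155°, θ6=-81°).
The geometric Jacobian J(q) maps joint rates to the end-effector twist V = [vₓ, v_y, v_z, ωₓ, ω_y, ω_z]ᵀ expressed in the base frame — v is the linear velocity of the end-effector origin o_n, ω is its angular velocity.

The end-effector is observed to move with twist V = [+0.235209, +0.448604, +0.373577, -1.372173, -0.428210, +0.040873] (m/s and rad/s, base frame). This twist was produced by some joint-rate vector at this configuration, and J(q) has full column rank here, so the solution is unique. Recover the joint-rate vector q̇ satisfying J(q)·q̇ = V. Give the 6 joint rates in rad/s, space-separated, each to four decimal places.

-0.4530 0.2930 -0.9200 -0.7720 -0.2090 0.4450

o_n = [0.0888, -0.6962, 0.8505]
J₁: ẑ×o_n = [0.6962, 0.0888, -0.0000], ω = ẑ
J2: z=[0.0000, 0.0000, 1.0000] o=[0.2968, 0.1855, 0.0000] → [0.8817, -0.2080, 0.0000, 0.0000, 0.0000, 1.0000]
J3: z=[0.8660, -0.5000, 0.0000] o=[-0.0032, -0.3341, 0.3200] → [-0.2652, -0.4594, -0.2676, 0.8660, -0.5000, 0.0000]
J4: z=[0.4096, 0.7094, -0.5736] o=[0.1574, -0.0560, 0.7787] → [-0.3164, 0.0100, -0.2135, 0.4096, 0.7094, -0.5736]
J5: z=[0.4096, 0.7094, -0.5736] o=[0.4952, -0.4546, 0.5270] → [0.0909, 0.1006, 0.1894, 0.4096, 0.7094, -0.5736]
J6: z=[-0.3902, -0.4321, -0.8130] o=[0.3716, -0.3711, 0.5419] → [-0.3977, 0.3503, 0.0047, -0.3902, -0.4321, -0.8130]
q̇ = J⁺·V = [-0.4530, 0.2930, -0.9200, -0.7720, -0.2090, 0.4450]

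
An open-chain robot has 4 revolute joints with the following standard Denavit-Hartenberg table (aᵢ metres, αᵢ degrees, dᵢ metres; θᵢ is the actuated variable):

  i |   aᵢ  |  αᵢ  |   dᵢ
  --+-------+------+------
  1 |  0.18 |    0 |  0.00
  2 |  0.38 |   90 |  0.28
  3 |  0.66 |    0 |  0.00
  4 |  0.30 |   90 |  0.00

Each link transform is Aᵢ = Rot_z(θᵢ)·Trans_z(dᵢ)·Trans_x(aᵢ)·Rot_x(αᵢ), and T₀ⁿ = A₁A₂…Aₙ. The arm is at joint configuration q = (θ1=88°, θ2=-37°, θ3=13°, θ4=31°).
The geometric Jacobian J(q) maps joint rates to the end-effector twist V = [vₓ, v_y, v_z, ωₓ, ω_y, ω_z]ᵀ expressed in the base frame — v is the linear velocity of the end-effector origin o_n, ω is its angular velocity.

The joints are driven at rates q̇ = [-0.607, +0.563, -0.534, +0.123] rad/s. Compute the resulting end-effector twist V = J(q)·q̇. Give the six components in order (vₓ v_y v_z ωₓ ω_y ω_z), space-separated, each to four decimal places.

o_n = [0.7859, 1.1427, 0.6369]
J₁: ẑ×o_n = [-1.1427, 0.7859, 0.0000], ω = ẑ
J2: z=[0.0000, 0.0000, 1.0000] o=[0.0063, 0.1799, 0.0000] → [-0.9628, 0.7797, 0.0000, 0.0000, 0.0000, 1.0000]
J3: z=[0.7771, -0.6293, 0.0000] o=[0.2454, 0.4752, 0.2800] → [-0.2246, -0.2773, 0.8589, 0.7771, -0.6293, 0.0000]
J4: z=[0.7771, -0.6293, 0.0000] o=[0.6501, 0.9750, 0.4285] → [-0.1311, -0.1620, 0.2158, 0.7771, -0.6293, 0.0000]
V = J·q̇ = [0.2554, 0.0901, -0.4321, -0.3194, 0.2587, -0.0440]

0.2554 0.0901 -0.4321 -0.3194 0.2587 -0.0440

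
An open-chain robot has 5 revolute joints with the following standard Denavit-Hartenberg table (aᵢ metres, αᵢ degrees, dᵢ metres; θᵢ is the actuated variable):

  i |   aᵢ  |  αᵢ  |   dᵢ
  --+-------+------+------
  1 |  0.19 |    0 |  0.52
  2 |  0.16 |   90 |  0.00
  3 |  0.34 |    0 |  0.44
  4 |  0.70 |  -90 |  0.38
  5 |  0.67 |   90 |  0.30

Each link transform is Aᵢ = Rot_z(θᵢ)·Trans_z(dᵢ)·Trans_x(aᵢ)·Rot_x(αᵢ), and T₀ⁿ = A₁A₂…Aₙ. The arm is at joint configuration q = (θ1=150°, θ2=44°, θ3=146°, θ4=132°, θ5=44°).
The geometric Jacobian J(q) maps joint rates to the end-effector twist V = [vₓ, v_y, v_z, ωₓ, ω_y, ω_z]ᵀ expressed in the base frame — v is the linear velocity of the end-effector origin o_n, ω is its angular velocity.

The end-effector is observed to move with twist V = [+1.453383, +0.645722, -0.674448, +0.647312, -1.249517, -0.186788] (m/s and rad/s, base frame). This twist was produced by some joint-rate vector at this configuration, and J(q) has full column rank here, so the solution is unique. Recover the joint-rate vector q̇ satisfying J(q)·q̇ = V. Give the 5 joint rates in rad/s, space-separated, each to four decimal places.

o_n = [-0.5799, 0.3569, -0.4186]
J₁: ẑ×o_n = [-0.3569, -0.5799, 0.0000], ω = ẑ
J2: z=[0.0000, 0.0000, 1.0000] o=[-0.1645, 0.0950, 0.5200] → [-0.2619, -0.4154, 0.0000, 0.0000, 0.0000, 1.0000]
J3: z=[-0.2419, 0.9703, 0.0000] o=[-0.3198, 0.0563, 0.5200] → [-0.9107, -0.2271, 0.1797, -0.2419, 0.9703, 0.0000]
J4: z=[-0.2419, 0.9703, 0.0000] o=[-0.1527, 0.5514, 0.7101] → [-1.0952, -0.2731, 0.4616, -0.2419, 0.9703, 0.0000]
J5: z=[-0.9609, -0.2396, 0.1392] o=[-0.3392, 0.8966, 0.0169] → [0.1794, -0.4520, 0.4609, -0.9609, -0.2396, 0.1392]
q̇ = J⁺·V = [-0.5010, 0.3600, -0.3870, -0.9820, -0.3290]

-0.5010 0.3600 -0.3870 -0.9820 -0.3290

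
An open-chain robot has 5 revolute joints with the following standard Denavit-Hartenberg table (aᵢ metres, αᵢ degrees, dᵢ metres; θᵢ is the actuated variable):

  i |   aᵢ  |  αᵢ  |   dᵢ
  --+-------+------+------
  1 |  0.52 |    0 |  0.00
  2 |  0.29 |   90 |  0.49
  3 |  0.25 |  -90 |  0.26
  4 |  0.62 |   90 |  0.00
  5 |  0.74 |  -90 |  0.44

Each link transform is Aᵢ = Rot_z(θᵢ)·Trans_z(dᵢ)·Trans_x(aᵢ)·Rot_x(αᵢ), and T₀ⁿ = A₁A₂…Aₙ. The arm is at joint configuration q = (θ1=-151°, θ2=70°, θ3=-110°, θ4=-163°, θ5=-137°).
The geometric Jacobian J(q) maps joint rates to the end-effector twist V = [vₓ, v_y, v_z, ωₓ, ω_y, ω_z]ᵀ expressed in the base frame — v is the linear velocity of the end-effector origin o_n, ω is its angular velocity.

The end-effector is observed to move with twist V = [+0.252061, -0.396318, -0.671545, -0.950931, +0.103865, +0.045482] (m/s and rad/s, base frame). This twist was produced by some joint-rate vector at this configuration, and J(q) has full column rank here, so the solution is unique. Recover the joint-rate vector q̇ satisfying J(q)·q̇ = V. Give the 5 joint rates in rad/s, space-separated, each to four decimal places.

o_n = [-0.3500, -0.0330, 0.6194]
J₁: ẑ×o_n = [0.0330, -0.3500, 0.0000], ω = ẑ
J2: z=[0.0000, 0.0000, 1.0000] o=[-0.4548, -0.2521, 0.0000] → [-0.2191, 0.1048, 0.0000, 0.0000, 0.0000, 1.0000]
J3: z=[-0.9877, -0.1564, 0.0000] o=[-0.4094, -0.5385, 0.4900] → [-0.0202, 0.1278, -0.4900, -0.9877, -0.1564, 0.0000]
J4: z=[0.1470, -0.9281, -0.3420] o=[-0.6796, -0.4948, 0.2551] → [-0.1802, -0.1663, 0.3737, 0.1470, -0.9281, -0.3420]
J5: z=[0.9602, 0.0508, 0.2747] o=[-0.8269, -0.7234, 0.8122] → [-0.1995, 0.3162, 0.6386, 0.9602, 0.0508, 0.2747]
q̇ = J⁺·V = [0.3650, -0.1260, 0.0470, -0.1700, -0.9160]

0.3650 -0.1260 0.0470 -0.1700 -0.9160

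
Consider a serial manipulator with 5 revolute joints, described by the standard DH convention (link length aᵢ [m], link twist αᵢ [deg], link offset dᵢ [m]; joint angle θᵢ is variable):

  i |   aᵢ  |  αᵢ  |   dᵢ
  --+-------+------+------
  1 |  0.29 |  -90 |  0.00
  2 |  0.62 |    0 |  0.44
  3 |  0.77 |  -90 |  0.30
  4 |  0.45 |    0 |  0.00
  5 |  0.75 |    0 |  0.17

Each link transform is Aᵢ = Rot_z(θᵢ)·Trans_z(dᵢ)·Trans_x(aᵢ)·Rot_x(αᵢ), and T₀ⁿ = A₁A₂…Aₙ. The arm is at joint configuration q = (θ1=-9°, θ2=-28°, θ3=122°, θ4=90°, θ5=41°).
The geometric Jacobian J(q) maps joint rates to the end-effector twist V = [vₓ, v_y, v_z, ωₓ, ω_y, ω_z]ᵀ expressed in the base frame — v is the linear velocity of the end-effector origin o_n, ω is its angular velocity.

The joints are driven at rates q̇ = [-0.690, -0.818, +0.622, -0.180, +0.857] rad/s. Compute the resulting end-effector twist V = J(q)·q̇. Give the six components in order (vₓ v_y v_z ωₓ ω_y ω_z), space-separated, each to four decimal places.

-0.3690 -0.0573 0.7122 -0.6977 -0.0879 -0.6428

o_n = [0.5973, -0.3741, 0.0257]
J₁: ẑ×o_n = [0.3741, 0.5973, -0.0000], ω = ẑ
J2: z=[0.1564, 0.9877, 0.0000] o=[0.2864, -0.0454, 0.0000] → [0.0253, -0.0040, -0.3585, 0.1564, 0.9877, 0.0000]
J3: z=[0.1564, 0.9877, 0.0000] o=[0.8959, 0.3036, 0.2911] → [-0.2622, 0.0415, 0.1890, 0.1564, 0.9877, 0.0000]
J4: z=[-0.9853, 0.1561, 0.0698] o=[0.8898, 0.6083, -0.4771] → [0.1470, 0.4749, 1.0136, -0.9853, 0.1561, 0.0698]
J5: z=[-0.9853, 0.1561, 0.0698] o=[0.8194, 0.1638, -0.4771] → [0.1160, 0.4798, 0.5647, -0.9853, 0.1561, 0.0698]
V = J·q̇ = [-0.3690, -0.0573, 0.7122, -0.6977, -0.0879, -0.6428]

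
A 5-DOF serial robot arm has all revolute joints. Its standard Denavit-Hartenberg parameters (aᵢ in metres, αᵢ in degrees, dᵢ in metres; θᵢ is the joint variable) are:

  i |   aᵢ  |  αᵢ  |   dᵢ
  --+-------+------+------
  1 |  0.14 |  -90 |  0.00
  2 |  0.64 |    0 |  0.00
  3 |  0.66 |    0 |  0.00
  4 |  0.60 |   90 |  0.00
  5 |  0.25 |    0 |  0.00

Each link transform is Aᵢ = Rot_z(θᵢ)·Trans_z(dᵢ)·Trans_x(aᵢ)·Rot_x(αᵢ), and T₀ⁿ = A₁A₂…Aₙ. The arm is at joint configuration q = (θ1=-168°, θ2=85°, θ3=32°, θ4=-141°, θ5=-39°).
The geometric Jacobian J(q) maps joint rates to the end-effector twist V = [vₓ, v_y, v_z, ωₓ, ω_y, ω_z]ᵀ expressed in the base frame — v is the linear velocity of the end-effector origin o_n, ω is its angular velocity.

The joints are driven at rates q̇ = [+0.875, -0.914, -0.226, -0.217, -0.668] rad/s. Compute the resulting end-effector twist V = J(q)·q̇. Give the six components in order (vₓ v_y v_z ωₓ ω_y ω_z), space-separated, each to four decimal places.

-0.7515 -0.5833 0.6513 -0.5479 1.2709 0.2648

o_n = [-0.6409, 0.0246, -0.9026]
J₁: ẑ×o_n = [-0.0246, -0.6409, 0.0000], ω = ẑ
J2: z=[0.2079, -0.9781, 0.0000] o=[-0.1369, -0.0291, 0.0000] → [0.8828, 0.1877, -0.4818, 0.2079, -0.9781, 0.0000]
J3: z=[0.2079, -0.9781, 0.0000] o=[-0.1915, -0.0407, -0.6376] → [0.2592, 0.0551, -0.4260, 0.2079, -0.9781, 0.0000]
J4: z=[0.2079, -0.9781, 0.0000] o=[0.1016, 0.0216, -1.2256] → [-0.3160, -0.0672, -0.7256, 0.2079, -0.9781, 0.0000]
J5: z=[0.3978, 0.0846, 0.9135] o=[-0.4346, -0.0924, -0.9816] → [-0.1002, -0.2199, 0.0640, 0.3978, 0.0846, 0.9135]
V = J·q̇ = [-0.7515, -0.5833, 0.6513, -0.5479, 1.2709, 0.2648]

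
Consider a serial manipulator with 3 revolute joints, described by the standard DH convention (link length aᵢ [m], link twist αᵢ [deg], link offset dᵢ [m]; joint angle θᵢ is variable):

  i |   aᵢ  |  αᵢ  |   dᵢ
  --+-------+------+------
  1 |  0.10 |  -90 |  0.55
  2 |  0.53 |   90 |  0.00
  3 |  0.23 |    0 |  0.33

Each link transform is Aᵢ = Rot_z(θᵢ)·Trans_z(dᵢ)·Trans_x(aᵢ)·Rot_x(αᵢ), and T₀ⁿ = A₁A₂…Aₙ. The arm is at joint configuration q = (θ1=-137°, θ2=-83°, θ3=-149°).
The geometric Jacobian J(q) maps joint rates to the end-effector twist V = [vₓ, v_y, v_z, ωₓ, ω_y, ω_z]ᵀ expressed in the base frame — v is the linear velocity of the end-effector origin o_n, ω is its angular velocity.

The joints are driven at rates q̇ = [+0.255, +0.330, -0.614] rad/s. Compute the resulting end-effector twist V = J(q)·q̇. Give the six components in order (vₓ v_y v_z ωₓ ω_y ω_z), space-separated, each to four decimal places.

o_n = [0.0560, 0.2142, 0.9206]
J₁: ẑ×o_n = [-0.2142, 0.0560, 0.0000], ω = ẑ
J2: z=[0.6820, -0.7314, 0.0000] o=[-0.0731, -0.0682, 0.5500] → [-0.2710, -0.2527, 0.2870, 0.6820, -0.7314, 0.0000]
J3: z=[0.7259, 0.6769, 0.1219] o=[-0.1204, -0.1123, 1.0760] → [-0.1450, 0.1343, 0.1176, 0.7259, 0.6769, 0.1219]
V = J·q̇ = [-0.0550, -0.1516, 0.0225, -0.2206, -0.6570, 0.1802]

-0.0550 -0.1516 0.0225 -0.2206 -0.6570 0.1802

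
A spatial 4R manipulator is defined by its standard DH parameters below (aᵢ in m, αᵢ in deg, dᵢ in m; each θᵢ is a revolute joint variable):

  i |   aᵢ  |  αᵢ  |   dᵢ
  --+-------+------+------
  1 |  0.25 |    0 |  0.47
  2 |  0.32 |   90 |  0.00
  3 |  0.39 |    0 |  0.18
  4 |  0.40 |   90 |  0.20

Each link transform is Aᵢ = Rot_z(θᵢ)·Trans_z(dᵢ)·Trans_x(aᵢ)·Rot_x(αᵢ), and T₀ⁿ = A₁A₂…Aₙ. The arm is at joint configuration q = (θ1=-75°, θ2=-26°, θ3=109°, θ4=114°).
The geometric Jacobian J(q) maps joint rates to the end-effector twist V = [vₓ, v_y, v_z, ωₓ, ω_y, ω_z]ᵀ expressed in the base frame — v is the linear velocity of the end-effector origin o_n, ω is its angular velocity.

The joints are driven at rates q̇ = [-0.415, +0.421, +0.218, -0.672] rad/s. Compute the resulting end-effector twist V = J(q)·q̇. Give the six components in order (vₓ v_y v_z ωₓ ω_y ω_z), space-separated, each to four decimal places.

o_n = [-0.2893, -0.0713, 0.5660]
J₁: ẑ×o_n = [0.0713, -0.2893, 0.0000], ω = ẑ
J2: z=[0.0000, 0.0000, 1.0000] o=[0.0647, -0.2415, 0.4700] → [-0.1702, -0.3540, 0.0000, 0.0000, 0.0000, 1.0000]
J3: z=[-0.9816, 0.1908, 0.0000] o=[0.0036, -0.5556, 0.4700] → [0.0183, 0.0942, -0.4195, -0.9816, 0.1908, 0.0000]
J4: z=[-0.9816, 0.1908, 0.0000] o=[-0.1488, -0.3966, 0.8388] → [-0.0521, -0.2678, -0.2925, -0.9816, 0.1908, 0.0000]
V = J·q̇ = [-0.0623, 0.1715, 0.1051, 0.4457, -0.0866, 0.0060]

-0.0623 0.1715 0.1051 0.4457 -0.0866 0.0060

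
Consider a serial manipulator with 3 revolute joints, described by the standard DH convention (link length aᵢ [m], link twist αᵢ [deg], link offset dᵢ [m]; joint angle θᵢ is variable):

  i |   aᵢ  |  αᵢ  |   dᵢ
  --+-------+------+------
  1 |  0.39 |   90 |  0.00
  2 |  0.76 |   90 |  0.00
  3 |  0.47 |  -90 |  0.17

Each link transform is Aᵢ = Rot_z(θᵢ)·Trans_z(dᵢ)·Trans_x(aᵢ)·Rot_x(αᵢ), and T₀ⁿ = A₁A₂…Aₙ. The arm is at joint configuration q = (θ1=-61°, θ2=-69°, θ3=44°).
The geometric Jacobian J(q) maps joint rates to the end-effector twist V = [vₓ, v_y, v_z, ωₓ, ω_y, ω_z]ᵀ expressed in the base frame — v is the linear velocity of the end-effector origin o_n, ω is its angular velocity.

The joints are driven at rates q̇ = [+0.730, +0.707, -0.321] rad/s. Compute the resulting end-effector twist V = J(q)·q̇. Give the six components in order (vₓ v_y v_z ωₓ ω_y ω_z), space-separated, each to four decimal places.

o_n = [0.0174, -0.7048, -1.0861]
J₁: ẑ×o_n = [0.7048, 0.0174, -0.0000], ω = ẑ
J2: z=[-0.8746, -0.4848, 0.0000] o=[0.1891, -0.3411, 0.0000] → [0.5265, -0.9499, 0.2348, -0.8746, -0.4848, 0.0000]
J3: z=[-0.4526, 0.8165, -0.3584] o=[0.3211, -0.5793, -0.7095] → [-0.3524, -0.0616, 0.3048, -0.4526, 0.8165, -0.3584]
V = J·q̇ = [0.9999, -0.6391, 0.0682, -0.4731, -0.6049, 0.8450]

0.9999 -0.6391 0.0682 -0.4731 -0.6049 0.8450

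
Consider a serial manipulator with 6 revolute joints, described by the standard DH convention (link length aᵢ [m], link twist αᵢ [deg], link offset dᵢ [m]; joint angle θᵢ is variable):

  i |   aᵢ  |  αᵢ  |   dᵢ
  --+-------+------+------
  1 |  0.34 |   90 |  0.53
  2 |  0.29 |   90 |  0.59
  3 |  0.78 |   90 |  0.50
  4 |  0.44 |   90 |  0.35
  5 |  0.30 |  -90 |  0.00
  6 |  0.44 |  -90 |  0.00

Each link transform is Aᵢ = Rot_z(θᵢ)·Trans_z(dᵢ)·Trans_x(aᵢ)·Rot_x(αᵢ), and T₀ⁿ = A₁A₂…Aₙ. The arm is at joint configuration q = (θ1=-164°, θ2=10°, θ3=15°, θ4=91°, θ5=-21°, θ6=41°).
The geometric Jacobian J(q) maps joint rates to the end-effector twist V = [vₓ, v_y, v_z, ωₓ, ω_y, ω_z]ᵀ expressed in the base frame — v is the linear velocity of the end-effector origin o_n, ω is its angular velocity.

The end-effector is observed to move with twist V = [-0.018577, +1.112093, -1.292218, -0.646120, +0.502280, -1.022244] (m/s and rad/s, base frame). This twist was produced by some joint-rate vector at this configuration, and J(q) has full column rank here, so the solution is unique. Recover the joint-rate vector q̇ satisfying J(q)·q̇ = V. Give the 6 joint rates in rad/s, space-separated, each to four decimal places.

o_n = [-1.4826, 0.1920, -0.8364]
J₁: ẑ×o_n = [-0.1920, -1.4826, 0.0000], ω = ẑ
J2: z=[-0.2756, 0.9613, 0.0000] o=[-0.3268, -0.0937, 0.5300] → [-1.3135, -0.3766, 1.0322, -0.2756, 0.9613, 0.0000]
J3: z=[-0.1669, -0.0479, -0.9848] o=[-0.7640, 0.3947, 0.5804] → [-0.1318, 0.4712, -0.0006, -0.1669, -0.0479, -0.9848]
J4: z=[0.0212, -0.9988, 0.0449] o=[-1.6163, 0.3603, 0.2188] → [1.0615, 0.0284, 0.1300, 0.0212, -0.9988, 0.0449]
J5: z=[-0.9885, -0.0142, 0.1505] o=[-1.6748, -0.0102, -0.2000] → [-0.0214, -0.6001, -0.1972, -0.9885, -0.0142, 0.1505]
J6: z=[-0.0338, -0.9495, -0.3120] o=[-1.7190, 0.0838, -0.4815] → [0.3708, -0.0858, 0.2208, -0.0338, -0.9495, -0.3120]
q̇ = J⁺·V = [-0.6600, -0.8850, 0.5750, -1.0000, 0.7960, -0.4140]

-0.6600 -0.8850 0.5750 -1.0000 0.7960 -0.4140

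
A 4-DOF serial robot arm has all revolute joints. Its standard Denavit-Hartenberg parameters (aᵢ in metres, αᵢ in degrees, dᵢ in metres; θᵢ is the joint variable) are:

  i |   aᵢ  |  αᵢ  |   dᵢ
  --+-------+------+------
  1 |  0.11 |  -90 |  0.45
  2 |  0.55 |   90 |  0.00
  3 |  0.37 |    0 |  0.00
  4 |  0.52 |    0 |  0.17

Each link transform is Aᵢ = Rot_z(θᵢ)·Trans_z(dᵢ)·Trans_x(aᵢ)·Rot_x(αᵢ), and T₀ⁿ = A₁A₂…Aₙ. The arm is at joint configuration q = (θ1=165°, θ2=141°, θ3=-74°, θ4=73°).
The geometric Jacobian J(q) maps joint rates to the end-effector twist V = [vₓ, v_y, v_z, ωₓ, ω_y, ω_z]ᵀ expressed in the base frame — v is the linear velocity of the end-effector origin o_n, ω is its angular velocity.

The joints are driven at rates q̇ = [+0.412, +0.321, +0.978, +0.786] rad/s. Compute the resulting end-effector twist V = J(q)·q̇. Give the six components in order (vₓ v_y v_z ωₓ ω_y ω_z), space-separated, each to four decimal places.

0.2084 -0.8127 0.0290 -1.1554 -0.0227 -0.9589

o_n = [0.7645, 0.1728, -0.4196]
J₁: ẑ×o_n = [-0.1728, 0.7645, 0.0000], ω = ẑ
J2: z=[-0.2588, -0.9659, 0.0000] o=[-0.1063, 0.0285, 0.4500] → [0.8400, -0.2251, 0.8038, -0.2588, -0.9659, 0.0000]
J3: z=[-0.6079, 0.1629, -0.7771] o=[0.3066, -0.0822, 0.1039] → [0.1128, -0.6741, -0.2295, -0.6079, 0.1629, -0.7771]
J4: z=[-0.6079, 0.1629, -0.7771] o=[0.4752, 0.2409, 0.0397] → [-0.1278, -0.5040, -0.0057, -0.6079, 0.1629, -0.7771]
V = J·q̇ = [0.2084, -0.8127, 0.0290, -1.1554, -0.0227, -0.9589]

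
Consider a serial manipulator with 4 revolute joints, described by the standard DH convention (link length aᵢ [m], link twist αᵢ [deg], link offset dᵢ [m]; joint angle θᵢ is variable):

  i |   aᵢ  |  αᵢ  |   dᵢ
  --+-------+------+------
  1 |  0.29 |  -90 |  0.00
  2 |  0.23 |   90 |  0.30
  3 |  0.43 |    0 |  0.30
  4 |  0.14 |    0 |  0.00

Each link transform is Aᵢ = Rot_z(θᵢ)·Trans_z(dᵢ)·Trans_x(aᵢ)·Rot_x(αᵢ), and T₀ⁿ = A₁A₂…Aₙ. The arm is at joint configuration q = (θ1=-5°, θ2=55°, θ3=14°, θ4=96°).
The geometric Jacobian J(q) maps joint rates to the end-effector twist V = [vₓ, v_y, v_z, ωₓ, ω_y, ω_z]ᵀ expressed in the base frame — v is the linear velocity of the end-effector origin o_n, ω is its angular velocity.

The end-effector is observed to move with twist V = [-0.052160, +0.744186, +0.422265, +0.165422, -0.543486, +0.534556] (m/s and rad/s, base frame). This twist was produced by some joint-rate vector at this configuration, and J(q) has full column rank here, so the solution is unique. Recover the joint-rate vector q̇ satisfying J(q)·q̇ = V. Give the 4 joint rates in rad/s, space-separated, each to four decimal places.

0.3860 -0.5270 0.9820 -0.7230

o_n = [0.9228, 0.4569, -0.3189]
J₁: ẑ×o_n = [-0.4569, 0.9228, 0.0000], ω = ẑ
J2: z=[0.0872, 0.9962, 0.0000] o=[0.2889, -0.0253, 0.0000] → [-0.3177, 0.0278, -0.5895, 0.0872, 0.9962, 0.0000]
J3: z=[0.8160, -0.0714, 0.5736] o=[0.4465, 0.2621, -0.1884] → [-0.1024, 0.3797, 0.1930, 0.8160, -0.0714, 0.5736]
J4: z=[0.8160, -0.0714, 0.5736] o=[0.9387, 0.3234, -0.3581] → [-0.0793, -0.0411, 0.1078, 0.8160, -0.0714, 0.5736]
q̇ = J⁺·V = [0.3860, -0.5270, 0.9820, -0.7230]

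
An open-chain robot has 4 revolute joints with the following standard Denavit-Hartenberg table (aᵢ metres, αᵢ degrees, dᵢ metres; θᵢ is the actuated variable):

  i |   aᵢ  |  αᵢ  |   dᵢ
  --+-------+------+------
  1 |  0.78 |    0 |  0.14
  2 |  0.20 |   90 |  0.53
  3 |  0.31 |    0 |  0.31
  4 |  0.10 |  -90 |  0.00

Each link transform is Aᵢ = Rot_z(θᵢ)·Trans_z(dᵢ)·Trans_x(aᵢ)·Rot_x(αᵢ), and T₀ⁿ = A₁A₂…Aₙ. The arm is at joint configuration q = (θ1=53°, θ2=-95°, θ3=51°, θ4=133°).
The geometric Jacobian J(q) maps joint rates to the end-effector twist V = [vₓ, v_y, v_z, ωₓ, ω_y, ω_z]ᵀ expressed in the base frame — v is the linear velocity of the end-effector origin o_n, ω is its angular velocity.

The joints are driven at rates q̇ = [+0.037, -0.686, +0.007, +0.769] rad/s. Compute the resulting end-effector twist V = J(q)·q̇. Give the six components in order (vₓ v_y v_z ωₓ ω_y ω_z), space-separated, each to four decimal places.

-0.2980 0.0071 -0.0760 -0.5192 -0.5767 -0.6490

o_n = [0.4815, 0.1949, 0.9039]
J₁: ẑ×o_n = [-0.1949, 0.4815, 0.0000], ω = ẑ
J2: z=[0.0000, 0.0000, 1.0000] o=[0.4694, 0.6229, 0.1400] → [0.4280, 0.0120, -0.0000, 0.0000, 0.0000, 1.0000]
J3: z=[-0.6691, -0.7431, 0.0000] o=[0.6180, 0.4891, 0.6700] → [-0.1739, 0.1565, 0.0953, -0.6691, -0.7431, 0.0000]
J4: z=[-0.6691, -0.7431, 0.0000] o=[0.5556, 0.1282, 0.9109] → [0.0052, -0.0047, -0.0998, -0.6691, -0.7431, 0.0000]
V = J·q̇ = [-0.2980, 0.0071, -0.0760, -0.5192, -0.5767, -0.6490]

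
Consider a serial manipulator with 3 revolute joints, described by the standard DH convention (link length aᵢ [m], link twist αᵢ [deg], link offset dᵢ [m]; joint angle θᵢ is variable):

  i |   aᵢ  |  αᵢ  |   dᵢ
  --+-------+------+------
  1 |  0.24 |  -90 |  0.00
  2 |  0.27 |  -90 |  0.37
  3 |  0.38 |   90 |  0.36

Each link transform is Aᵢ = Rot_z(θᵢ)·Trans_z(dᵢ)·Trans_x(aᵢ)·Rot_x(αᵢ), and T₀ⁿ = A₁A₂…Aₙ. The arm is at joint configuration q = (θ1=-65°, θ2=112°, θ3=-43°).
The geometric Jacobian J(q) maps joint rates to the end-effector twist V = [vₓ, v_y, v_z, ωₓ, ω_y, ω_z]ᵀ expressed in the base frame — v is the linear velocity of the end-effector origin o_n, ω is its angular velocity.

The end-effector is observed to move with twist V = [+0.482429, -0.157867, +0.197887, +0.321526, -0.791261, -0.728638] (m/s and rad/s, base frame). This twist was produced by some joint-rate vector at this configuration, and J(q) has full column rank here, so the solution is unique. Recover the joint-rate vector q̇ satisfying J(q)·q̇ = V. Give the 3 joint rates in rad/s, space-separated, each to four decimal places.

-0.3840 -0.0430 -0.9200

o_n = [0.4438, 0.5369, -0.3732]
J₁: ẑ×o_n = [-0.5369, 0.4438, 0.0000], ω = ẑ
J2: z=[0.9063, 0.4226, 0.0000] o=[0.1014, -0.2175, 0.0000] → [-0.1577, 0.3382, 0.5390, 0.9063, 0.4226, 0.0000]
J3: z=[-0.3918, 0.8403, 0.3746] o=[0.3940, 0.0305, -0.2503] → [-0.2929, -0.0295, -0.2403, -0.3918, 0.8403, 0.3746]
q̇ = J⁺·V = [-0.3840, -0.0430, -0.9200]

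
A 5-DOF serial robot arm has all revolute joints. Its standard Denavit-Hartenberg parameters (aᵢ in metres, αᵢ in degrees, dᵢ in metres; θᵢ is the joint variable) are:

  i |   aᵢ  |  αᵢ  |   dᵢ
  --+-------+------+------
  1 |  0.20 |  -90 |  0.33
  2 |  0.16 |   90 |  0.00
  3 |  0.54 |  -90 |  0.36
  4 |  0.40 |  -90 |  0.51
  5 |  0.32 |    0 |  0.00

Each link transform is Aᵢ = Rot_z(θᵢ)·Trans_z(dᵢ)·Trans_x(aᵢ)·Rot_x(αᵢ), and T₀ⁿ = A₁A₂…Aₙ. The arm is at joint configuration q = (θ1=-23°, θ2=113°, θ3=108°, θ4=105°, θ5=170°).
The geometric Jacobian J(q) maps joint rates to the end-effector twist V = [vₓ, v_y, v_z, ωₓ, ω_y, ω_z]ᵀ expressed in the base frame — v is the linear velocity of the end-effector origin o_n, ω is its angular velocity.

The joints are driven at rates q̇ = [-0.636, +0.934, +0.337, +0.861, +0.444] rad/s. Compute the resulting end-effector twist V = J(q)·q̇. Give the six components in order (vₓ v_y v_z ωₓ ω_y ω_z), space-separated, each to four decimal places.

o_n = [0.7128, 0.0801, 0.6193]
J₁: ẑ×o_n = [-0.0801, 0.7128, 0.0000], ω = ẑ
J2: z=[0.3907, 0.9205, 0.0000] o=[0.1841, -0.0781, 0.3300] → [0.2663, -0.1130, -0.4248, 0.3907, 0.9205, 0.0000]
J3: z=[0.8473, -0.3597, -0.3907] o=[0.1266, -0.0537, 0.1827] → [-0.1047, -0.5990, 0.3243, 0.8473, -0.3597, -0.3907]
J4: z=[0.2213, -0.4297, 0.8755] o=[0.6923, 0.2641, 0.1957] → [-0.0210, -0.0758, -0.0319, 0.2213, -0.4297, 0.8755]
J5: z=[-0.2470, -0.8931, -0.3759] o=[0.4278, 0.0982, 0.7637] → [0.1222, -0.1428, 0.2590, -0.2470, -0.8931, -0.3759]
V = J·q̇ = [0.3006, -0.8894, -0.2000, 0.7314, -0.0279, -0.1808]

0.3006 -0.8894 -0.2000 0.7314 -0.0279 -0.1808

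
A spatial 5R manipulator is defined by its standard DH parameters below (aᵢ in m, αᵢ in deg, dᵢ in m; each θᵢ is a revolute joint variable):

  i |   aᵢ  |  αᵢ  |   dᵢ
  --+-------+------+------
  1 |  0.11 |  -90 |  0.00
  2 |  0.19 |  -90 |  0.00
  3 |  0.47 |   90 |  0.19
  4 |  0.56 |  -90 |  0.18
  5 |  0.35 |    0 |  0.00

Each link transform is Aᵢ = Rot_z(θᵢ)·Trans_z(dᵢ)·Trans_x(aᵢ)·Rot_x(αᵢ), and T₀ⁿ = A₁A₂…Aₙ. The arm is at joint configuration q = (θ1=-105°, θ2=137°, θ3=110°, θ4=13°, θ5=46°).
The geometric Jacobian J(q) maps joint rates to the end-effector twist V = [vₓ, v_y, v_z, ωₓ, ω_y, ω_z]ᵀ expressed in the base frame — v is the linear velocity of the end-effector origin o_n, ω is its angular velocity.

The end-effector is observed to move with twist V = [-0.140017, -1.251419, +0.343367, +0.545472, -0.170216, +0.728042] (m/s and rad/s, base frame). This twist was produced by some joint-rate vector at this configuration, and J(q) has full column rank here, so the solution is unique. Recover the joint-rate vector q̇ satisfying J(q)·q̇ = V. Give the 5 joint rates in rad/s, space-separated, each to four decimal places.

0.2350 0.5240 0.6770 -0.3480 -0.3410

o_n = [-1.1341, 0.2202, 0.4797]
J₁: ẑ×o_n = [-0.2202, -1.1341, 0.0000], ω = ẑ
J2: z=[0.9659, -0.2588, 0.0000] o=[-0.0285, -0.1063, 0.0000] → [-0.1241, -0.4633, 0.0291, 0.9659, -0.2588, 0.0000]
J3: z=[0.1765, 0.6588, 0.7314] o=[0.0075, 0.0280, -0.1296] → [0.2608, -0.9425, 0.7860, 0.1765, 0.6588, 0.7314]
J4: z=[-0.1525, 0.7524, -0.6409] o=[-0.4160, 0.1539, 0.1190] → [0.3138, 0.5152, 0.5302, -0.1525, 0.7524, -0.6409]
J5: z=[0.3907, 0.6415, 0.6601] o=[-0.9518, 0.3732, 0.2231] → [0.2656, -0.2206, 0.0572, 0.3907, 0.6415, 0.6601]
q̇ = J⁺·V = [0.2350, 0.5240, 0.6770, -0.3480, -0.3410]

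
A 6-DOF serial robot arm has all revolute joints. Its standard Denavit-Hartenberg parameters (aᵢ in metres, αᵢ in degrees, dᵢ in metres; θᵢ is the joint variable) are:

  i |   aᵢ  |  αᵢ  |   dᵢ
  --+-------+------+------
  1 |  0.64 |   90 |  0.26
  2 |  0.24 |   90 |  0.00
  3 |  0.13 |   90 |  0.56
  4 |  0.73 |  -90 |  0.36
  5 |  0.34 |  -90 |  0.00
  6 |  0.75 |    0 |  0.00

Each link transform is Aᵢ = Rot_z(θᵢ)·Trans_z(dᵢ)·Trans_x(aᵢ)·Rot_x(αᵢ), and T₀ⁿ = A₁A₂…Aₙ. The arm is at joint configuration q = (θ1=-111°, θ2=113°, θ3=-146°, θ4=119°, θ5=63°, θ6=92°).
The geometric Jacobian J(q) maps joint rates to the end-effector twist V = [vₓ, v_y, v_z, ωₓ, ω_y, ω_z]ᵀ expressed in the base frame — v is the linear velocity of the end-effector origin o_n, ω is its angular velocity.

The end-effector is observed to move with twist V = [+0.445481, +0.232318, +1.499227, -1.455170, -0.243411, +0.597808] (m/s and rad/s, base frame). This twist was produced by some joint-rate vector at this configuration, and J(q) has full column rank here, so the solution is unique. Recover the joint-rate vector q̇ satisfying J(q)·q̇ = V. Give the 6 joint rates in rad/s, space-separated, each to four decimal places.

o_n = [-0.6734, -2.1341, 0.8218]
J₁: ẑ×o_n = [2.1341, -0.6734, 0.0000], ω = ẑ
J2: z=[-0.9336, 0.3584, 0.0000] o=[-0.2294, -0.5975, 0.2600] → [0.2013, 0.5245, 1.5936, -0.9336, 0.3584, 0.0000]
J3: z=[-0.3299, -0.8594, 0.3907] o=[-0.1957, -0.5099, 0.4809] → [0.3417, -0.0742, 0.1253, -0.3299, -0.8594, 0.3907]
J4: z=[-0.8523, 0.0931, -0.5147] o=[-0.3277, -1.0566, 0.6005] → [-0.5340, 0.3665, 0.9505, -0.8523, 0.0931, -0.5147]
J5: z=[-0.1951, 0.8564, 0.4780] o=[-0.9888, -1.3938, 0.9348] → [0.2571, 0.1287, -0.1257, -0.1951, 0.8564, 0.4780]
J6: z=[0.8194, 0.4102, -0.4005] o=[-0.8055, -1.5004, 1.2006] → [-0.4091, 0.2574, -0.5734, 0.8194, 0.4102, -0.4005]
q̇ = J⁺·V = [-0.1850, 0.7260, 0.5020, -0.1700, 0.3380, -0.8430]

-0.1850 0.7260 0.5020 -0.1700 0.3380 -0.8430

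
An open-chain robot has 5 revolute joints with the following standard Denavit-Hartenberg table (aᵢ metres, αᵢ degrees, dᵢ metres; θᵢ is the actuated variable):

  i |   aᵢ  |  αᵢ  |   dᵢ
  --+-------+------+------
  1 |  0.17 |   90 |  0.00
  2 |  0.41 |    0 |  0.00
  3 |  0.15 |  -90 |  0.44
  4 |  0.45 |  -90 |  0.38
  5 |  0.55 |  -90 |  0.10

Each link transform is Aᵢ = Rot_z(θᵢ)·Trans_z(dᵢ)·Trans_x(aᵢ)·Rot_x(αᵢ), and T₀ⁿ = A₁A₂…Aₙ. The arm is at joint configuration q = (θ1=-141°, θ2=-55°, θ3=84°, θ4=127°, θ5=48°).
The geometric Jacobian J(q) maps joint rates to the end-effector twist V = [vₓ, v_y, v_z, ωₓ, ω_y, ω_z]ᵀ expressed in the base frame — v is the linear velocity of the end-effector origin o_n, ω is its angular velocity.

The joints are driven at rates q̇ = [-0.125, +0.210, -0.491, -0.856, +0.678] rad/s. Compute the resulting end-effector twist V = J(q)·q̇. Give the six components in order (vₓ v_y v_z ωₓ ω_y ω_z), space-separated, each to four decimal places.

o_n = [0.0576, -0.1504, -0.5656]
J₁: ẑ×o_n = [0.1504, 0.0576, -0.0000], ω = ẑ
J2: z=[-0.6293, 0.7771, 0.0000] o=[-0.1321, -0.1070, 0.0000] → [-0.4396, -0.3560, -0.1201, -0.6293, 0.7771, 0.0000]
J3: z=[-0.6293, 0.7771, 0.0000] o=[-0.3149, -0.2550, -0.3359] → [-0.1786, -0.1446, -0.3553, -0.6293, 0.7771, 0.0000]
J4: z=[0.3768, 0.3051, 0.8746] o=[-0.6937, 0.0044, -0.2631] → [0.0431, 0.7711, -0.2876, 0.3768, 0.3051, 0.8746]
J5: z=[0.1641, 0.9073, -0.3872] o=[-0.1403, -0.0099, -0.0621] → [-0.5113, 0.0060, -0.2026, 0.1641, 0.9073, -0.3872]
V = J·q̇ = [-0.4069, -0.6670, 0.2580, -0.0344, 0.1356, -1.1362]

-0.4069 -0.6670 0.2580 -0.0344 0.1356 -1.1362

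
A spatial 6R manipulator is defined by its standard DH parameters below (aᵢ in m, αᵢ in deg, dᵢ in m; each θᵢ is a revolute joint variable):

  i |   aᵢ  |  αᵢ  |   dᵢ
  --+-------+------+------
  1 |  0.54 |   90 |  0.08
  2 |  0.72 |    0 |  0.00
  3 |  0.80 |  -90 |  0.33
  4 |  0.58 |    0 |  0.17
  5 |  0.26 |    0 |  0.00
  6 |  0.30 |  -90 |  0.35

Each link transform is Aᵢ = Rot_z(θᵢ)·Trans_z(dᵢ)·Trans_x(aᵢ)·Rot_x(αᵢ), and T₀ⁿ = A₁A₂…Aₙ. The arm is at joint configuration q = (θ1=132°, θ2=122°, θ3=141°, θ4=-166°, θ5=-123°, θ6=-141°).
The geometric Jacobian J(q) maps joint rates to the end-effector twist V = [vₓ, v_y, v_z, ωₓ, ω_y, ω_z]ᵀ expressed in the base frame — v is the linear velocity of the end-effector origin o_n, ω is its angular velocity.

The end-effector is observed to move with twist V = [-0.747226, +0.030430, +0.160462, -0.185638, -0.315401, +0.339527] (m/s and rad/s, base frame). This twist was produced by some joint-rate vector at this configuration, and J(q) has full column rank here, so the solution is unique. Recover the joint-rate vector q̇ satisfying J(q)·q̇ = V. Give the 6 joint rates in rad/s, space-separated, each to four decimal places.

0.3260 -0.8640 0.5150 -0.6930 0.1410 0.4410

o_n = [-0.0404, 0.8017, 0.2059]
J₁: ẑ×o_n = [-0.8017, -0.0404, 0.0000], ω = ẑ
J2: z=[0.7431, 0.6691, 0.0000] o=[-0.3613, 0.4013, 0.0800] → [0.0842, -0.0936, 0.0829, 0.7431, 0.6691, 0.0000]
J3: z=[0.7431, 0.6691, 0.0000] o=[-0.1060, 0.1178, 0.6906] → [-0.3243, 0.3602, 0.4644, 0.7431, 0.6691, 0.0000]
J4: z=[-0.6641, 0.7376, -0.1219] o=[0.2044, 0.2661, -0.1034] → [0.2934, 0.2353, -0.1751, -0.6641, 0.7376, -0.1219]
J5: z=[-0.6641, 0.7376, -0.1219] o=[0.1499, 0.5364, 0.4344] → [-0.1362, -0.1286, -0.0358, -0.6641, 0.7376, -0.1219]
J6: z=[-0.6641, 0.7376, -0.1219] o=[-0.0259, 0.3642, 0.3504] → [-0.0533, -0.0942, -0.2798, -0.6641, 0.7376, -0.1219]
q̇ = J⁺·V = [0.3260, -0.8640, 0.5150, -0.6930, 0.1410, 0.4410]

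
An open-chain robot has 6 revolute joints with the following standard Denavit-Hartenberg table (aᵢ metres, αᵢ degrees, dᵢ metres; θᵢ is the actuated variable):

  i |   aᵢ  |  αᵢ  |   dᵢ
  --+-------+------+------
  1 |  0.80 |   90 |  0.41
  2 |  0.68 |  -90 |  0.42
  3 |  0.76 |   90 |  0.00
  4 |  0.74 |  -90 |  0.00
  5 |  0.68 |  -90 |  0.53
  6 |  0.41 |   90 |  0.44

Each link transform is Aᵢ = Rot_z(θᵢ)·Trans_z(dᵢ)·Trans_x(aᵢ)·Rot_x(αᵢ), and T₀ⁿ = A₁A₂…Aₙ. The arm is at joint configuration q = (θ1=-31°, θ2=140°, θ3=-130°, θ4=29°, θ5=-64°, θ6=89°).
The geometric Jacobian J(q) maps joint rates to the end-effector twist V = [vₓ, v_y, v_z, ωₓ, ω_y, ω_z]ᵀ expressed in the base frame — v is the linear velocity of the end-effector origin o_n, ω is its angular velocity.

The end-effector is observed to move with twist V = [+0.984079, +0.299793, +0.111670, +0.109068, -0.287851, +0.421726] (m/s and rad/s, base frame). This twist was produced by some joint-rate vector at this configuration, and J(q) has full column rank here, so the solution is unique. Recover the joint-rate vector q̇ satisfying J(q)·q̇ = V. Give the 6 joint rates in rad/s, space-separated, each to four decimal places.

0.8130 -0.0010 0.2870 0.3600 -0.3320 0.3390

o_n = [-0.0106, -1.9153, -0.7852]
J₁: ẑ×o_n = [1.9153, -0.0106, 0.0000], ω = ẑ
J2: z=[-0.5150, -0.8572, 0.0000] o=[0.6857, -0.4120, 0.4100] → [1.0245, -0.6156, 0.1774, -0.5150, -0.8572, 0.0000]
J3: z=[-0.5510, 0.3311, -0.7660] o=[0.0229, -0.5038, 0.8471] → [-1.6217, -0.8737, 0.7888, -0.5510, 0.3311, -0.7660]
J4: z=[0.8341, 0.2487, -0.4924] o=[0.0438, -1.1955, 0.5331] → [-0.6823, 1.1263, -0.5868, 0.8341, 0.2487, -0.4924]
J5: z=[-0.4952, 0.7308, -0.4697] o=[-0.1360, -1.6659, -0.0092] → [-0.6843, -0.4433, 0.0318, -0.4952, 0.7308, -0.4697]
J6: z=[-0.5841, -0.6803, -0.4427] o=[0.0388, -1.3160, -0.7775] → [-0.2601, 0.0173, 0.3165, -0.5841, -0.6803, -0.4427]
q̇ = J⁺·V = [0.8130, -0.0010, 0.2870, 0.3600, -0.3320, 0.3390]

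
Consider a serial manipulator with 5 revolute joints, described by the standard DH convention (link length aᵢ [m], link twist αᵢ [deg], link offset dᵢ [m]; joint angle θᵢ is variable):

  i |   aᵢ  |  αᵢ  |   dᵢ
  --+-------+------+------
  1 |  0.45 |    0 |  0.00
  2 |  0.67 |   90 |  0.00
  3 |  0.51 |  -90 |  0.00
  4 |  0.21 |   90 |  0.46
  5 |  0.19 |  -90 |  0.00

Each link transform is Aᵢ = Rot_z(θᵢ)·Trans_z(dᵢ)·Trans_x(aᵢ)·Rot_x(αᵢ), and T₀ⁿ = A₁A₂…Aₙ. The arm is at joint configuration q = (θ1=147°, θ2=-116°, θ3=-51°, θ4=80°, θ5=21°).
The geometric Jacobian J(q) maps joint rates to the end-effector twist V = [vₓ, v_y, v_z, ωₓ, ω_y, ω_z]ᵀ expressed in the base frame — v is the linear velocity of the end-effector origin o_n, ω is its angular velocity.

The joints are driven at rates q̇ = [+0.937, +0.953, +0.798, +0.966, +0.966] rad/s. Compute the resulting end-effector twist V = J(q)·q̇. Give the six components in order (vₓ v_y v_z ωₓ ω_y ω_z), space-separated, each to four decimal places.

-2.2644 1.6073 1.0205 1.6541 -0.1328 1.7586

o_n = [0.6636, 1.3156, -0.1163]
J₁: ẑ×o_n = [-1.3156, 0.6636, 0.0000], ω = ẑ
J2: z=[0.0000, 0.0000, 1.0000] o=[-0.3774, 0.2451, 0.0000] → [-1.0706, 1.0410, 0.0000, 0.0000, 0.0000, 1.0000]
J3: z=[0.5150, -0.8572, 0.0000] o=[0.1969, 0.5902, 0.0000] → [0.0997, 0.0599, 0.7737, 0.5150, -0.8572, 0.0000]
J4: z=[0.6661, 0.4003, 0.6293] o=[0.4720, 0.7555, -0.3963] → [-0.2404, -0.0660, 0.2965, 0.6661, 0.4003, 0.6293]
J5: z=[0.6207, 0.1704, -0.7653] o=[0.6916, 1.1287, -0.1352] → [0.1463, 0.0097, 0.1208, 0.6207, 0.1704, -0.7653]
V = J·q̇ = [-2.2644, 1.6073, 1.0205, 1.6541, -0.1328, 1.7586]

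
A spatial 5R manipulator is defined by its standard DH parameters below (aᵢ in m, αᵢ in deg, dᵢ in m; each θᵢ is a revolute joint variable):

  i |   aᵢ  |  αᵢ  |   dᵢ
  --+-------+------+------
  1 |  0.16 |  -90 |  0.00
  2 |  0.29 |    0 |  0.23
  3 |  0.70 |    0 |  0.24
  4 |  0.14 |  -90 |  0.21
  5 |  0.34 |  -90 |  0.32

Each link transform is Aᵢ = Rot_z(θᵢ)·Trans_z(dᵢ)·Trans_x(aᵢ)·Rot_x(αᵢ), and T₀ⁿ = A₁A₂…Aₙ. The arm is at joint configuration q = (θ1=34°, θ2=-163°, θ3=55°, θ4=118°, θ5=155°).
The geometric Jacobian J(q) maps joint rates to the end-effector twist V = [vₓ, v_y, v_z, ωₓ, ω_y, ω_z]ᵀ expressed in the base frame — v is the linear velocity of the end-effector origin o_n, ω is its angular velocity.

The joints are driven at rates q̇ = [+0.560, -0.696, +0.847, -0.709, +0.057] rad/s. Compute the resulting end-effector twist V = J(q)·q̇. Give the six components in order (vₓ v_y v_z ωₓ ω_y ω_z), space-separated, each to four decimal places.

o_n = [-0.7598, 0.1344, 0.4646]
J₁: ẑ×o_n = [-0.1344, -0.7598, 0.0000], ω = ẑ
J2: z=[-0.5592, 0.8290, 0.0000] o=[0.1326, 0.0895, 0.0000] → [0.3852, 0.2598, 0.7148, -0.5592, 0.8290, 0.0000]
J3: z=[-0.5592, 0.8290, 0.0000] o=[-0.2259, 0.1251, 0.0848] → [0.3149, 0.2124, 0.4375, -0.5592, 0.8290, 0.0000]
J4: z=[-0.5592, 0.8290, 0.0000] o=[-0.5394, 0.2031, 0.7505] → [-0.2371, -0.1599, 0.2212, -0.5592, 0.8290, 0.0000]
J5: z=[-0.1440, -0.0971, -0.9848] o=[-0.5425, 0.4543, 0.7262] → [-0.2896, 0.1763, 0.0250, -0.1440, -0.0971, -0.9848]
V = J·q̇ = [0.0749, -0.3030, -0.2823, 0.3038, -0.4681, 0.5039]

0.0749 -0.3030 -0.2823 0.3038 -0.4681 0.5039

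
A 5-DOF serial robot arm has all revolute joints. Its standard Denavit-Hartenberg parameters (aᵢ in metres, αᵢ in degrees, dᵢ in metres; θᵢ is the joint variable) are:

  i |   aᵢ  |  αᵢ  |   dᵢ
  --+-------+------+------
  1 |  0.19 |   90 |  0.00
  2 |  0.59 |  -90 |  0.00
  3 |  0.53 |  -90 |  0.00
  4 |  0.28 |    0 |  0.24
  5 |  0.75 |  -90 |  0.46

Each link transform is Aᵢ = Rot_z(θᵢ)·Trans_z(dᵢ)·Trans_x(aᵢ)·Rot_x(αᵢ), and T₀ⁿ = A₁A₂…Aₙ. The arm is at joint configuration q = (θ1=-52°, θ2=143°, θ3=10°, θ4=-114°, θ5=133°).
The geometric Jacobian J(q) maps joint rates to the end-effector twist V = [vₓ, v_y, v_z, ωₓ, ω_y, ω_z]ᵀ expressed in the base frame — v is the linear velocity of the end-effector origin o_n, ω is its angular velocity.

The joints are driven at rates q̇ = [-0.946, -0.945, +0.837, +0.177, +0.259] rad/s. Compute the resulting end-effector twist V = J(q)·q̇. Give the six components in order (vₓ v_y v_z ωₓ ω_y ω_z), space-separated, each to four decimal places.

o_n = [0.0347, 1.3927, 0.9395]
J₁: ẑ×o_n = [-1.3927, 0.0347, 0.0000], ω = ẑ
J2: z=[-0.7880, -0.6157, 0.0000] o=[0.1170, -0.1497, 0.0000] → [-0.5784, 0.7404, -1.2661, -0.7880, -0.6157, 0.0000]
J3: z=[-0.3705, 0.4742, -0.7986] o=[-0.1731, 0.2216, 0.3551] → [1.2125, 0.0506, -0.5325, -0.3705, 0.4742, -0.7986]
J4: z=[0.8614, 0.4970, -0.1045] o=[-0.3572, 0.6067, 0.6692] → [0.2165, -0.2738, 0.4823, 0.8614, 0.4970, -0.1045]
J5: z=[0.8614, 0.4970, -0.1045] o=[-0.2057, 0.7646, 0.3723] → [0.3476, -0.5137, 0.4216, 0.8614, 0.4970, -0.1045]
V = J·q̇ = [3.0073, -0.8716, 0.9454, 0.8101, 1.1954, -1.6600]

3.0073 -0.8716 0.9454 0.8101 1.1954 -1.6600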